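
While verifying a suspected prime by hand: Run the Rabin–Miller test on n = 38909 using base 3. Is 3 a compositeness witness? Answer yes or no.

n − 1 = 38908 = 2^2 · 9727, so s = 2 and d = 9727.
x_0 = 3^9727 mod 38909 = 2187.
x_0 is neither 1 nor 38908, so continue squaring.
x_1 = 2187^2 mod 38909 = 36071.
Reached i = s−1 = 1 without hitting −1: 3 is a Miller–Rabin witness and 38909 is composite.

yes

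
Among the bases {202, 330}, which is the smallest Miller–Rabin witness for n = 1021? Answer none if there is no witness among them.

none

n − 1 = 1020 = 2^2 · 255, so s = 2 and d = 255.
Base 202: x_0 = 202^255 mod 1021 = 1020. x_0 = 1020 ≡ −1, so 202 is not a witness.
Base 330: x_0 = 330^255 mod 1021 = 647. x_0 is neither 1 nor 1020, so continue squaring. x_1 = 647^2 mod 1021 = 1020. x_1 ≡ −1, so 330 is not a witness.
No listed base is a witness for 1021.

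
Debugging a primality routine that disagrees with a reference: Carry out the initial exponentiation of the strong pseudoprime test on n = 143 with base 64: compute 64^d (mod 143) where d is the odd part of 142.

64

n − 1 = 142 = 2^1 · 71, so s = 1 and d = 71.
Repeated squaring mod 143: 64^1 ≡ 64, 64^2 ≡ 92, 64^4 ≡ 27, 64^8 ≡ 14, 64^16 ≡ 53, 64^32 ≡ 92, 64^64 ≡ 27.
71 = 64 + 4 + 2 + 1, so 64^71 ≡ 27·27·92·64 ≡ 64 (mod 143).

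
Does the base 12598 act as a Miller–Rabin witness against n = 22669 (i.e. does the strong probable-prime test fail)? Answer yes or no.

n − 1 = 22668 = 2^2 · 5667, so s = 2 and d = 5667.
x_0 = 12598^5667 mod 22669 = 22668.
x_0 = 22668 ≡ −1, so 12598 is not a witness.

no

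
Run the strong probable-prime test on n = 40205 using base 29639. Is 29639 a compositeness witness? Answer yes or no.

yes

n − 1 = 40204 = 2^2 · 10051, so s = 2 and d = 10051.
Repeated squaring mod 40205: 29639^1 ≡ 29639, 29639^2 ≡ 31276, 29639^4 ≡ 526, 29639^8 ≡ 35446, 29639^16 ≡ 12666, 29639^32 ≡ 9606, 29639^64 ≡ 4761, 29639^128 ≡ 31706, 29639^256 ≡ 24821, 29639^512 ≡ 20826, 29639^1024 ≡ 30941, 29639^2048 ≡ 24226, 29639^4096 ≡ 26691, 29639^8192 ≡ 17086.
10051 = 8192 + 1024 + 512 + 256 + 64 + 2 + 1, so 29639^10051 ≡ 17086·30941·20826·24821·4761·31276·29639 ≡ 15999 (mod 40205).
x_0 = 29639^10051 mod 40205 = 15999.
x_0 is neither 1 nor 40204, so continue squaring.
x_1 = 15999^2 mod 40205 = 22971.
Reached i = s−1 = 1 without hitting −1: 29639 is a Miller–Rabin witness and 40205 is composite.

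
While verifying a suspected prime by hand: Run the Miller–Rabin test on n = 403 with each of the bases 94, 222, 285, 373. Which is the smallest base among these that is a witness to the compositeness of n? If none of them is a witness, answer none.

none

n − 1 = 402 = 2^1 · 201, so s = 1 and d = 201.
Base 94: x_0 = 94^201 mod 403 = 1. x_0 = 1, so 94 is not a witness.
Base 222: x_0 = 222^201 mod 403 = 1. x_0 = 1, so 222 is not a witness.
Base 285: x_0 = 285^201 mod 403 = 402. x_0 = 402 ≡ −1, so 285 is not a witness.
Base 373: x_0 = 373^201 mod 403 = 1. x_0 = 1, so 373 is not a witness.
No listed base is a witness for 403.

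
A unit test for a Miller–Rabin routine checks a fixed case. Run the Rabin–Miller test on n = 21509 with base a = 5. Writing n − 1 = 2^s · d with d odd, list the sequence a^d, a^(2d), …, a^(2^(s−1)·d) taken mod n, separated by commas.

16192, 7663

n − 1 = 21508 = 2^2 · 5377, so s = 2 and d = 5377.
x_0 = 5^5377 mod 21509 = 16192.
x_1 = 16192^2 mod 21509 = 7663.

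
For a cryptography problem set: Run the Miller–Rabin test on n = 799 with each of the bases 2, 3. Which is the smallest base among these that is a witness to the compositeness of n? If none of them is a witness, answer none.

n − 1 = 798 = 2^1 · 399, so s = 1 and d = 399.
Base 2: x_0 = 2^399 mod 799 = 162. x_0 ∉ {1, 798} and s = 1, so 2 is a Miller–Rabin witness and 799 is composite.
Base 3: x_0 = 3^399 mod 799 = 686. x_0 ∉ {1, 798} and s = 1, so 3 is a Miller–Rabin witness and 799 is composite.
The smallest witness among the given bases is 2.

2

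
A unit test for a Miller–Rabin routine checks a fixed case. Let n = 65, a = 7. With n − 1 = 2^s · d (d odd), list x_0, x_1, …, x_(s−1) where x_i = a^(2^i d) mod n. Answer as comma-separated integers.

n − 1 = 64 = 2^6 · 1, so s = 6 and d = 1.
x_0 = 7^1 mod 65 = 7.
x_1 = 7^2 mod 65 = 49.
x_2 = 49^2 mod 65 = 61.
x_3 = 61^2 mod 65 = 16.
x_4 = 16^2 mod 65 = 61.
x_5 = 61^2 mod 65 = 16.

7, 49, 61, 16, 61, 16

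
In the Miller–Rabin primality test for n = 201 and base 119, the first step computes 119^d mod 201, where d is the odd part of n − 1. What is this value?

176

n − 1 = 200 = 2^3 · 25, so s = 3 and d = 25.
119^25 mod 201 = 176.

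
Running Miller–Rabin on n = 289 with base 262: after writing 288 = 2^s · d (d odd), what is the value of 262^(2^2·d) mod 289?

n − 1 = 288 = 2^5 · 9, so s = 5 and d = 9.
x_0 = 262^9 mod 289 = 265.
x_1 = 265^2 mod 289 = 287.
x_2 = 287^2 mod 289 = 4.

4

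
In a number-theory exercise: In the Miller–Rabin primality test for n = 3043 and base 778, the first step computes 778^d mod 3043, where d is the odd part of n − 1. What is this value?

n − 1 = 3042 = 2^1 · 1521, so s = 1 and d = 1521.
Repeated squaring mod 3043: 778^1 ≡ 778, 778^2 ≡ 2770, 778^4 ≡ 1497, 778^8 ≡ 1361, 778^16 ≡ 2177, 778^32 ≡ 1378, 778^64 ≡ 52, 778^128 ≡ 2704, 778^256 ≡ 2330, 778^512 ≡ 188, 778^1024 ≡ 1871.
1521 = 1024 + 256 + 128 + 64 + 32 + 16 + 1, so 778^1521 ≡ 1871·2330·2704·52·1378·2177·778 ≡ 608 (mod 3043).

608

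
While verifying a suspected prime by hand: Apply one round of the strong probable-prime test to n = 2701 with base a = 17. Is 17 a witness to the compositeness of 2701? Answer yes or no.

n − 1 = 2700 = 2^2 · 675, so s = 2 and d = 675.
x_0 = 17^675 mod 2701 = 2066.
x_0 is neither 1 nor 2700, so continue squaring.
x_1 = 2066^2 mod 2701 = 776.
Reached i = s−1 = 1 without hitting −1: 17 is a Miller–Rabin witness and 2701 is composite.

yes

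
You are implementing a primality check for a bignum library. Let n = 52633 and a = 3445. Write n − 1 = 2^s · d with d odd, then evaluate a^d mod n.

n − 1 = 52632 = 2^3 · 6579, so s = 3 and d = 6579.
3445^6579 mod 52633 = 25236.

25236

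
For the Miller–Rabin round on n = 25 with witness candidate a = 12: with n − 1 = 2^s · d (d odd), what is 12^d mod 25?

3

n − 1 = 24 = 2^3 · 3, so s = 3 and d = 3.
12^3 mod 25 = 3.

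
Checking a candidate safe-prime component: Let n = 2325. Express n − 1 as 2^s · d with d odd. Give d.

581

Halving: 2324 → 1162 → 581; 581 is odd.
So 2324 = 2^2 · 581.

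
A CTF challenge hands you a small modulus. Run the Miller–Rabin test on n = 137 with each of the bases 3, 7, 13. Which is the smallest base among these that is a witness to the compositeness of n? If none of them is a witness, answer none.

none

n − 1 = 136 = 2^3 · 17, so s = 3 and d = 17.
Base 3: x_0 = 3^17 mod 137 = 127. x_0 is neither 1 nor 136, so continue squaring. x_1 = 127^2 mod 137 = 100. x_2 = 100^2 mod 137 = 136. x_2 ≡ −1, so 3 is not a witness.
Base 7: x_0 = 7^17 mod 137 = 100. x_0 is neither 1 nor 136, so continue squaring. x_1 = 100^2 mod 137 = 136. x_1 ≡ −1, so 7 is not a witness.
Base 13: x_0 = 13^17 mod 137 = 127. x_0 is neither 1 nor 136, so continue squaring. x_1 = 127^2 mod 137 = 100. x_2 = 100^2 mod 137 = 136. x_2 ≡ −1, so 13 is not a witness.
No listed base is a witness for 137.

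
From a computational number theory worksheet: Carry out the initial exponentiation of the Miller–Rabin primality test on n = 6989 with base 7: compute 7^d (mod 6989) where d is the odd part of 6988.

n − 1 = 6988 = 2^2 · 1747, so s = 2 and d = 1747.
Repeated squaring mod 6989: 7^1 ≡ 7, 7^2 ≡ 49, 7^4 ≡ 2401, 7^8 ≡ 5865, 7^16 ≡ 5356, 7^32 ≡ 3880, 7^64 ≡ 94, 7^128 ≡ 1847, 7^256 ≡ 777, 7^512 ≡ 2675, 7^1024 ≡ 5878.
1747 = 1024 + 512 + 128 + 64 + 16 + 2 + 1, so 7^1747 ≡ 5878·2675·1847·94·5356·49·7 ≡ 4286 (mod 6989).

4286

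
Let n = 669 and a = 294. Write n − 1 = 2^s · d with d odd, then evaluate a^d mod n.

267

n − 1 = 668 = 2^2 · 167, so s = 2 and d = 167.
294^167 mod 669 = 267.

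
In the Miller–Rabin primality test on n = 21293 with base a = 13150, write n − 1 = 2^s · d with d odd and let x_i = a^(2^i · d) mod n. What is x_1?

16981

n − 1 = 21292 = 2^2 · 5323, so s = 2 and d = 5323.
Repeated squaring mod 21293: 13150^1 ≡ 13150, 13150^2 ≡ 2047, 13150^4 ≡ 16781, 13150^8 ≡ 2036, 13150^16 ≡ 14454, 13150^32 ≡ 12493, 13150^64 ≡ 18652, 13150^128 ≡ 12070, 13150^256 ≡ 19487, 13150^512 ≡ 3807, 13150^1024 ≡ 14009, 13150^2048 ≡ 15793, 13150^4096 ≡ 13940.
5323 = 4096 + 1024 + 128 + 64 + 8 + 2 + 1, so 13150^5323 ≡ 13940·14009·12070·18652·2036·2047·13150 ≡ 18635 (mod 21293).
x_0 = 18635.
x_1 = 18635^2 mod 21293 = 16981.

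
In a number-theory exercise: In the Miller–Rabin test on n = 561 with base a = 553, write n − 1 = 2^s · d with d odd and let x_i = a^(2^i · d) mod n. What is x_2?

n − 1 = 560 = 2^4 · 35, so s = 4 and d = 35.
x_0 = 553^35 mod 561 = 100.
x_1 = 100^2 mod 561 = 463.
x_2 = 463^2 mod 561 = 67.

67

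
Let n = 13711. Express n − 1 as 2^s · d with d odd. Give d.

6855

Halving: 13710 → 6855; 6855 is odd.
So 13710 = 2^1 · 6855.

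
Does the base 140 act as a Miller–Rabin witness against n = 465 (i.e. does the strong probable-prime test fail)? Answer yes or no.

n − 1 = 464 = 2^4 · 29, so s = 4 and d = 29.
Repeated squaring mod 465: 140^1 ≡ 140, 140^2 ≡ 70, 140^4 ≡ 250, 140^8 ≡ 190, 140^16 ≡ 295.
29 = 16 + 8 + 4 + 1, so 140^29 ≡ 295·190·250·140 ≡ 95 (mod 465).
x_0 = 140^29 mod 465 = 95.
x_0 is neither 1 nor 464, so continue squaring.
x_1 = 95^2 mod 465 = 190.
x_2 = 190^2 mod 465 = 295.
x_3 = 295^2 mod 465 = 70.
Reached i = s−1 = 3 without hitting −1: 140 is a Miller–Rabin witness and 465 is composite.

yes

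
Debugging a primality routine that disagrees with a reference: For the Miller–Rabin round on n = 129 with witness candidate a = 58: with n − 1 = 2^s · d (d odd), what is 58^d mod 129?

n − 1 = 128 = 2^7 · 1, so s = 7 and d = 1.
58^1 mod 129 = 58.

58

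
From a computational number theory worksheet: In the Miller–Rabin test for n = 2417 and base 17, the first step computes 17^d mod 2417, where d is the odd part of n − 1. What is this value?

n − 1 = 2416 = 2^4 · 151, so s = 4 and d = 151.
17^151 mod 2417 = 1362.

1362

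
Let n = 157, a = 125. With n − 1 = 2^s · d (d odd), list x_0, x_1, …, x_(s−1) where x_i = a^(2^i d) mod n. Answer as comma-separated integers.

28, 156

n − 1 = 156 = 2^2 · 39, so s = 2 and d = 39.
x_0 = 125^39 mod 157 = 28.
x_1 = 28^2 mod 157 = 156.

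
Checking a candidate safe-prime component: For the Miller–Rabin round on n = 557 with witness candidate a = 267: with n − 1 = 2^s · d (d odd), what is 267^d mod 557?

556

n − 1 = 556 = 2^2 · 139, so s = 2 and d = 139.
Repeated squaring mod 557: 267^1 ≡ 267, 267^2 ≡ 550, 267^4 ≡ 49, 267^8 ≡ 173, 267^16 ≡ 408, 267^32 ≡ 478, 267^64 ≡ 114, 267^128 ≡ 185.
139 = 128 + 8 + 2 + 1, so 267^139 ≡ 185·173·550·267 ≡ 556 (mod 557).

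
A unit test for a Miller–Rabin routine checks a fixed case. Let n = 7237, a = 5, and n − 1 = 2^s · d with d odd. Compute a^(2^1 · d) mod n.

n − 1 = 7236 = 2^2 · 1809, so s = 2 and d = 1809.
x_0 = 5^1809 mod 7237 = 2502.
x_1 = 2502^2 mod 7237 = 7236.

7236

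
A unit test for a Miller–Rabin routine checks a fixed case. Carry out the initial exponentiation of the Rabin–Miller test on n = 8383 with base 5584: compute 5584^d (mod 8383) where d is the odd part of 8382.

n − 1 = 8382 = 2^1 · 4191, so s = 1 and d = 4191.
5584^4191 mod 8383 = 370.

370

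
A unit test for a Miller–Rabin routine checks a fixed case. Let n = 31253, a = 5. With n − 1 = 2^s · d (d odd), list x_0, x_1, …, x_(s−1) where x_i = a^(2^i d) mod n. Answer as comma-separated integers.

n − 1 = 31252 = 2^2 · 7813, so s = 2 and d = 7813.
x_0 = 5^7813 mod 31253 = 13474.
x_1 = 13474^2 mod 31253 = 31252.

13474, 31252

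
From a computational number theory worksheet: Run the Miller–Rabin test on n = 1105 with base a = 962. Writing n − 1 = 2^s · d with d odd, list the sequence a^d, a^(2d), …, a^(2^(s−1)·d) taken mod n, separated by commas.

n − 1 = 1104 = 2^4 · 69, so s = 4 and d = 69.
x_0 = 962^69 mod 1105 = 312.
x_1 = 312^2 mod 1105 = 104.
x_2 = 104^2 mod 1105 = 871.
x_3 = 871^2 mod 1105 = 611.

312, 104, 871, 611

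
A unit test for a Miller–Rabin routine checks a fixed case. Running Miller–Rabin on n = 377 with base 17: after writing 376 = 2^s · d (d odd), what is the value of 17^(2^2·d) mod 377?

146

n − 1 = 376 = 2^3 · 47, so s = 3 and d = 47.
x_0 = 17^47 mod 377 = 244.
x_1 = 244^2 mod 377 = 347.
x_2 = 347^2 mod 377 = 146.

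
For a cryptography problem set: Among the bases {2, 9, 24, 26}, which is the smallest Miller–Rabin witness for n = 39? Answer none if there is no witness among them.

n − 1 = 38 = 2^1 · 19, so s = 1 and d = 19.
Base 2: x_0 = 2^19 mod 39 = 11. x_0 ∉ {1, 38} and s = 1, so 2 is a Miller–Rabin witness and 39 is composite.
Base 9: x_0 = 9^19 mod 39 = 9. x_0 ∉ {1, 38} and s = 1, so 9 is a Miller–Rabin witness and 39 is composite.
Base 24: x_0 = 24^19 mod 39 = 15. x_0 ∉ {1, 38} and s = 1, so 24 is a Miller–Rabin witness and 39 is composite.
Base 26: x_0 = 26^19 mod 39 = 26. x_0 ∉ {1, 38} and s = 1, so 26 is a Miller–Rabin witness and 39 is composite.
The smallest witness among the given bases is 2.

2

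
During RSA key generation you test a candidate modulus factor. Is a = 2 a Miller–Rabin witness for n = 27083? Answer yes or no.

n − 1 = 27082 = 2^1 · 13541, so s = 1 and d = 13541.
x_0 = 2^13541 mod 27083 = 20983.
x_0 ∉ {1, 27082} and s = 1, so 2 is a Miller–Rabin witness and 27083 is composite.

yes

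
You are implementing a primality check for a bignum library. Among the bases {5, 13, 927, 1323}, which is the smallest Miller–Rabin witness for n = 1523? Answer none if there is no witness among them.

none

n − 1 = 1522 = 2^1 · 761, so s = 1 and d = 761.
Base 5: x_0 = 5^761 mod 1523 = 1522. x_0 = 1522 ≡ −1, so 5 is not a witness.
Base 13: x_0 = 13^761 mod 1523 = 1522. x_0 = 1522 ≡ −1, so 13 is not a witness.
Base 927: x_0 = 927^761 mod 1523 = 1522. x_0 = 1522 ≡ −1, so 927 is not a witness.
Base 1323: x_0 = 1323^761 mod 1523 = 1. x_0 = 1, so 1323 is not a witness.
No listed base is a witness for 1523.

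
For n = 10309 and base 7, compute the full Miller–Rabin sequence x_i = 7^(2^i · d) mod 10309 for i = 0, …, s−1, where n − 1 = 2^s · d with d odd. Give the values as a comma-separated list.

3713, 3236

n − 1 = 10308 = 2^2 · 2577, so s = 2 and d = 2577.
x_0 = 7^2577 mod 10309 = 3713.
x_1 = 3713^2 mod 10309 = 3236.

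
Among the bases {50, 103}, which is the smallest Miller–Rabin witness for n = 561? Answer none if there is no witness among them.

n − 1 = 560 = 2^4 · 35, so s = 4 and d = 35.
Base 50: x_0 = 50^35 mod 561 = 560. x_0 = 560 ≡ −1, so 50 is not a witness.
Base 103: x_0 = 103^35 mod 561 = 1. x_0 = 1, so 103 is not a witness.
No listed base is a witness for 561.

none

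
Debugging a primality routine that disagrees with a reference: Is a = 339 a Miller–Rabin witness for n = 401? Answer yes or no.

n − 1 = 400 = 2^4 · 25, so s = 4 and d = 25.
Repeated squaring mod 401: 339^1 ≡ 339, 339^2 ≡ 235, 339^4 ≡ 288, 339^8 ≡ 338, 339^16 ≡ 360.
25 = 16 + 8 + 1, so 339^25 ≡ 360·338·339 ≡ 254 (mod 401).
x_0 = 339^25 mod 401 = 254.
x_0 is neither 1 nor 400, so continue squaring.
x_1 = 254^2 mod 401 = 356.
x_2 = 356^2 mod 401 = 20.
x_3 = 20^2 mod 401 = 400.
x_3 ≡ −1, so 339 is not a witness.

no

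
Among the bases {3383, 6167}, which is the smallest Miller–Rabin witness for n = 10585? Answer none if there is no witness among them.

none

n − 1 = 10584 = 2^3 · 1323, so s = 3 and d = 1323.
Base 3383: x_0 = 3383^1323 mod 10585 = 5667. x_0 is neither 1 nor 10584, so continue squaring. x_1 = 5667^2 mod 10585 = 10584. x_1 ≡ −1, so 3383 is not a witness.
Base 6167: x_0 = 6167^1323 mod 10585 = 1433. x_0 is neither 1 nor 10584, so continue squaring. x_1 = 1433^2 mod 10585 = 10584. x_1 ≡ −1, so 6167 is not a witness.
No listed base is a witness for 10585.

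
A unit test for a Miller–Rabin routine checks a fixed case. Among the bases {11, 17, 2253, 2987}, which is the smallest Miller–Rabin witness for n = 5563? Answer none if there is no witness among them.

n − 1 = 5562 = 2^1 · 2781, so s = 1 and d = 2781.
Base 11: x_0 = 11^2781 mod 5563 = 1. x_0 = 1, so 11 is not a witness.
Base 17: x_0 = 17^2781 mod 5563 = 1. x_0 = 1, so 17 is not a witness.
Base 2253: x_0 = 2253^2781 mod 5563 = 5562. x_0 = 5562 ≡ −1, so 2253 is not a witness.
Base 2987: x_0 = 2987^2781 mod 5563 = 5562. x_0 = 5562 ≡ −1, so 2987 is not a witness.
No listed base is a witness for 5563.

none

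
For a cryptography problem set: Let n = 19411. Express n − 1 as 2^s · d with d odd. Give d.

Halving: 19410 → 9705; 9705 is odd.
So 19410 = 2^1 · 9705.

9705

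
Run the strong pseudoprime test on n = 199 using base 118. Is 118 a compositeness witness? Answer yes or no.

n − 1 = 198 = 2^1 · 99, so s = 1 and d = 99.
x_0 = 118^99 mod 199 = 198.
x_0 = 198 ≡ −1, so 118 is not a witness.

no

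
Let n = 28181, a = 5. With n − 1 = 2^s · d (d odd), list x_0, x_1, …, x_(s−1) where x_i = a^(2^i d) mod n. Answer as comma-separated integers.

n − 1 = 28180 = 2^2 · 7045, so s = 2 and d = 7045.
x_0 = 5^7045 mod 28181 = 28180.
x_1 = 28180^2 mod 28181 = 1.

28180, 1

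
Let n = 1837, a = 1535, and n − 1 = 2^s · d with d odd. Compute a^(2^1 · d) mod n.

n − 1 = 1836 = 2^2 · 459, so s = 2 and d = 459.
x_0 = 1535^459 mod 1837 = 860.
x_1 = 860^2 mod 1837 = 1126.

1126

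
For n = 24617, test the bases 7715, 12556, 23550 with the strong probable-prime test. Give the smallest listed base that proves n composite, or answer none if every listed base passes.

n − 1 = 24616 = 2^3 · 3077, so s = 3 and d = 3077.
Base 7715: x_0 = 7715^3077 mod 24617 = 1. x_0 = 1, so 7715 is not a witness.
Base 12556: x_0 = 12556^3077 mod 24617 = 1. x_0 = 1, so 12556 is not a witness.
Base 23550: x_0 = 23550^3077 mod 24617 = 1. x_0 = 1, so 23550 is not a witness.
No listed base is a witness for 24617.

none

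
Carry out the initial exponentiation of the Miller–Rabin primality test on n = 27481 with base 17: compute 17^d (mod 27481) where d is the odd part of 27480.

n − 1 = 27480 = 2^3 · 3435, so s = 3 and d = 3435.
Repeated squaring mod 27481: 17^1 ≡ 17, 17^2 ≡ 289, 17^4 ≡ 1078, 17^8 ≡ 7882, 17^16 ≡ 18864, 17^32 ≡ 26508, 17^64 ≡ 12375, 17^128 ≡ 16493, 17^256 ≡ 12111, 17^512 ≡ 10224, 17^1024 ≡ 19933, 17^2048 ≡ 4191.
3435 = 2048 + 1024 + 256 + 64 + 32 + 8 + 2 + 1, so 17^3435 ≡ 4191·19933·12111·12375·26508·7882·289·17 ≡ 5163 (mod 27481).

5163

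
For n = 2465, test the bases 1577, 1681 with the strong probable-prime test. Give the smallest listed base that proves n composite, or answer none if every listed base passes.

n − 1 = 2464 = 2^5 · 77, so s = 5 and d = 77.
Base 1577: x_0 = 1577^77 mod 2465 = 1322. x_0 is neither 1 nor 2464, so continue squaring. x_1 = 1322^2 mod 2465 = 2464. x_1 ≡ −1, so 1577 is not a witness.
Base 1681: x_0 = 1681^77 mod 2465 = 376. x_0 is neither 1 nor 2464, so continue squaring. x_1 = 376^2 mod 2465 = 871. x_2 = 871^2 mod 2465 = 1886. x_3 = 1886^2 mod 2465 = 1. x_3 = 1 but x_2 ≠ ±1, a nontrivial square root of 1 — 1681 is a witness and 2465 is composite.
The smallest witness among the given bases is 1681.

1681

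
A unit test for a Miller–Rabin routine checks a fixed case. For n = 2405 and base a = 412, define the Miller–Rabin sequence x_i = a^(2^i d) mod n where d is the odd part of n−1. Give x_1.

2174

n − 1 = 2404 = 2^2 · 601, so s = 2 and d = 601.
x_0 = 412^601 mod 2405 = 1647.
x_1 = 1647^2 mod 2405 = 2174.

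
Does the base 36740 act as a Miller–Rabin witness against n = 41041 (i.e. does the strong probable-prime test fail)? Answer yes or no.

yes

n − 1 = 41040 = 2^4 · 2565, so s = 4 and d = 2565.
x_0 = 36740^2565 mod 41041 = 36366.
x_0 is neither 1 nor 41040, so continue squaring.
x_1 = 36366^2 mod 41041 = 21813.
x_2 = 21813^2 mod 41041 = 18656.
x_3 = 18656^2 mod 41041 = 18656.
Reached i = s−1 = 3 without hitting −1: 36740 is a Miller–Rabin witness and 41041 is composite.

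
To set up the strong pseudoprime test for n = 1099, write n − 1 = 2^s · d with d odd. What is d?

549

Halving: 1098 → 549; 549 is odd.
So 1098 = 2^1 · 549.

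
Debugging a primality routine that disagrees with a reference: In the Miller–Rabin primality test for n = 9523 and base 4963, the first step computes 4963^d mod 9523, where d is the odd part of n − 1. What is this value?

n − 1 = 9522 = 2^1 · 4761, so s = 1 and d = 4761.
4963^4761 mod 9523 = 7796.

7796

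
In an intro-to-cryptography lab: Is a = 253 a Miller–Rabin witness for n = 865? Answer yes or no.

no

n − 1 = 864 = 2^5 · 27, so s = 5 and d = 27.
x_0 = 253^27 mod 865 = 612.
x_0 is neither 1 nor 864, so continue squaring.
x_1 = 612^2 mod 865 = 864.
x_1 ≡ −1, so 253 is not a witness.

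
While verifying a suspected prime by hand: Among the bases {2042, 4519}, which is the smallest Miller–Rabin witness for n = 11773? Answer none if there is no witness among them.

n − 1 = 11772 = 2^2 · 2943, so s = 2 and d = 2943.
Base 2042: x_0 = 2042^2943 mod 11773 = 660. x_0 is neither 1 nor 11772, so continue squaring. x_1 = 660^2 mod 11773 = 11772. x_1 ≡ −1, so 2042 is not a witness.
Base 4519: x_0 = 4519^2943 mod 11773 = 9275. x_0 is neither 1 nor 11772, so continue squaring. x_1 = 9275^2 mod 11773 = 314. Reached i = s−1 = 1 without hitting −1: 4519 is a Miller–Rabin witness and 11773 is composite.
The smallest witness among the given bases is 4519.

4519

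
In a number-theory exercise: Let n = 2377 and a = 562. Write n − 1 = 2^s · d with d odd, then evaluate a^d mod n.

n − 1 = 2376 = 2^3 · 297, so s = 3 and d = 297.
562^297 mod 2377 = 1668.

1668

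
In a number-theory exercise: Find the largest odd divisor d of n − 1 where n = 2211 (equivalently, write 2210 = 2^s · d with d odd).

Halving: 2210 → 1105; 1105 is odd.
So 2210 = 2^1 · 1105.

1105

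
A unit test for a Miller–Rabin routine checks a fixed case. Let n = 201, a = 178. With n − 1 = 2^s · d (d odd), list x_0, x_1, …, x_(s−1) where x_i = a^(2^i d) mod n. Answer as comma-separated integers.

n − 1 = 200 = 2^3 · 25, so s = 3 and d = 25.
x_0 = 178^25 mod 201 = 61.
x_1 = 61^2 mod 201 = 103.
x_2 = 103^2 mod 201 = 157.

61, 103, 157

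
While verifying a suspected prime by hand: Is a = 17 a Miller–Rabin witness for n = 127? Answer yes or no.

no

n − 1 = 126 = 2^1 · 63, so s = 1 and d = 63.
x_0 = 17^63 mod 127 = 1.
x_0 = 1, so 17 is not a witness.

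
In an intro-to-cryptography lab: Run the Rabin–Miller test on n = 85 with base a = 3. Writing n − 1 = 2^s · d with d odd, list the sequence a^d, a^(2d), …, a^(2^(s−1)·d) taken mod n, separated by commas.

n − 1 = 84 = 2^2 · 21, so s = 2 and d = 21.
x_0 = 3^21 mod 85 = 73.
x_1 = 73^2 mod 85 = 59.

73, 59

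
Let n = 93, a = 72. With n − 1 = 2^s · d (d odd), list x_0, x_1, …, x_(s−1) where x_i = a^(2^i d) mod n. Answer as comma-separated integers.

45, 72

n − 1 = 92 = 2^2 · 23, so s = 2 and d = 23.
x_0 = 72^23 mod 93 = 45.
x_1 = 45^2 mod 93 = 72.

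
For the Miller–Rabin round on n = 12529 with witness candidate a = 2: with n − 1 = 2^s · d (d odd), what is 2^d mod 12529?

n − 1 = 12528 = 2^4 · 783, so s = 4 and d = 783.
2^783 mod 12529 = 723.

723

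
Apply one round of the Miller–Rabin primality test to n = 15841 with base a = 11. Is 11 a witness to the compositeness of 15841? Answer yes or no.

yes

n − 1 = 15840 = 2^5 · 495, so s = 5 and d = 495.
Repeated squaring mod 15841: 11^1 ≡ 11, 11^2 ≡ 121, 11^4 ≡ 14641, 11^8 ≡ 14310, 11^16 ≡ 15334, 11^32 ≡ 3593, 11^64 ≡ 15075, 11^128 ≡ 639, 11^256 ≡ 12296.
495 = 256 + 128 + 64 + 32 + 8 + 4 + 2 + 1, so 11^495 ≡ 12296·639·15075·3593·14310·14641·121·11 ≡ 8989 (mod 15841).
x_0 = 11^495 mod 15841 = 8989.
x_0 is neither 1 nor 15840, so continue squaring.
x_1 = 8989^2 mod 15841 = 13021.
x_2 = 13021^2 mod 15841 = 218.
x_3 = 218^2 mod 15841 = 1.
x_3 = 1 but x_2 ≠ ±1, a nontrivial square root of 1 — 11 is a witness and 15841 is composite.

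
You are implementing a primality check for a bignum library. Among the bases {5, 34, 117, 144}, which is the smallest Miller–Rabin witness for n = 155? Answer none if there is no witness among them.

n − 1 = 154 = 2^1 · 77, so s = 1 and d = 77.
Base 5: x_0 = 5^77 mod 155 = 25. x_0 ∉ {1, 154} and s = 1, so 5 is a Miller–Rabin witness and 155 is composite.
Base 34: x_0 = 34^77 mod 155 = 84. x_0 ∉ {1, 154} and s = 1, so 34 is a Miller–Rabin witness and 155 is composite.
Base 117: x_0 = 117^77 mod 155 = 137. x_0 ∉ {1, 154} and s = 1, so 117 is a Miller–Rabin witness and 155 is composite.
Base 144: x_0 = 144^77 mod 155 = 59. x_0 ∉ {1, 154} and s = 1, so 144 is a Miller–Rabin witness and 155 is composite.
The smallest witness among the given bases is 5.

5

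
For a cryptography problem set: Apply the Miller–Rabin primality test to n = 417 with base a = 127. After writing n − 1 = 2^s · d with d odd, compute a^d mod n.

289

n − 1 = 416 = 2^5 · 13, so s = 5 and d = 13.
127^13 mod 417 = 289.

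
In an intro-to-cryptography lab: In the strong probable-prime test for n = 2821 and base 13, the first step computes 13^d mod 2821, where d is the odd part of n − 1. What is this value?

n − 1 = 2820 = 2^2 · 705, so s = 2 and d = 705.
By repeated squaring, 13^705 ≡ 650 (mod 2821).

650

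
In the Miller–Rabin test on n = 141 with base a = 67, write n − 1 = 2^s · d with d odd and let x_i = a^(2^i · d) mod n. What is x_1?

n − 1 = 140 = 2^2 · 35, so s = 2 and d = 35.
By repeated squaring, 67^35 ≡ 58 (mod 141).
x_0 = 58.
x_1 = 58^2 mod 141 = 121.

121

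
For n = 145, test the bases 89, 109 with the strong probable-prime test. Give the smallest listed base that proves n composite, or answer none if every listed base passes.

n − 1 = 144 = 2^4 · 9, so s = 4 and d = 9.
Base 89: x_0 = 89^9 mod 145 = 19. x_0 is neither 1 nor 144, so continue squaring. x_1 = 19^2 mod 145 = 71. x_2 = 71^2 mod 145 = 111. x_3 = 111^2 mod 145 = 141. Reached i = s−1 = 3 without hitting −1: 89 is a Miller–Rabin witness and 145 is composite.
Base 109: x_0 = 109^9 mod 145 = 9. x_0 is neither 1 nor 144, so continue squaring. x_1 = 9^2 mod 145 = 81. x_2 = 81^2 mod 145 = 36. x_3 = 36^2 mod 145 = 136. Reached i = s−1 = 3 without hitting −1: 109 is a Miller–Rabin witness and 145 is composite.
The smallest witness among the given bases is 89.

89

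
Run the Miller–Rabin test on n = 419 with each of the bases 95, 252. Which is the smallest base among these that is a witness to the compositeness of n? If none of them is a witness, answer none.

none

n − 1 = 418 = 2^1 · 209, so s = 1 and d = 209.
Base 95: x_0 = 95^209 mod 419 = 418. x_0 = 418 ≡ −1, so 95 is not a witness.
Base 252: x_0 = 252^209 mod 419 = 1. x_0 = 1, so 252 is not a witness.
No listed base is a witness for 419.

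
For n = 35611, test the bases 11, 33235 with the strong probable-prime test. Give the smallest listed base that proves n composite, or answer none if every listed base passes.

n − 1 = 35610 = 2^1 · 17805, so s = 1 and d = 17805.
Base 11: x_0 = 11^17805 mod 35611 = 18006. x_0 ∉ {1, 35610} and s = 1, so 11 is a Miller–Rabin witness and 35611 is composite.
Base 33235: x_0 = 33235^17805 mod 35611 = 18873. x_0 ∉ {1, 35610} and s = 1, so 33235 is a Miller–Rabin witness and 35611 is composite.
The smallest witness among the given bases is 11.

11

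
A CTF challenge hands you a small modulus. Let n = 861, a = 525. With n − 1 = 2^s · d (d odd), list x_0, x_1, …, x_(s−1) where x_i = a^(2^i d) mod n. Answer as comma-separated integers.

n − 1 = 860 = 2^2 · 215, so s = 2 and d = 215.
x_0 = 525^215 mod 861 = 378.
x_1 = 378^2 mod 861 = 819.

378, 819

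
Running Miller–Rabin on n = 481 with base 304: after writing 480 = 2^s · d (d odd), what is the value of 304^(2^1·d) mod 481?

480

n − 1 = 480 = 2^5 · 15, so s = 5 and d = 15.
x_0 = 304^15 mod 481 = 216.
x_1 = 216^2 mod 481 = 480.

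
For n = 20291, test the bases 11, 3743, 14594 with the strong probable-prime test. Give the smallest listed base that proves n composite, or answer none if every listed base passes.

n − 1 = 20290 = 2^1 · 10145, so s = 1 and d = 10145.
Base 11: x_0 = 11^10145 mod 20291 = 12923. x_0 ∉ {1, 20290} and s = 1, so 11 is a Miller–Rabin witness and 20291 is composite.
Base 3743: x_0 = 3743^10145 mod 20291 = 1379. x_0 ∉ {1, 20290} and s = 1, so 3743 is a Miller–Rabin witness and 20291 is composite.
Base 14594: x_0 = 14594^10145 mod 20291 = 14440. x_0 ∉ {1, 20290} and s = 1, so 14594 is a Miller–Rabin witness and 20291 is composite.
The smallest witness among the given bases is 11.

11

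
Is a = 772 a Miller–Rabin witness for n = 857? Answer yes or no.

no

n − 1 = 856 = 2^3 · 107, so s = 3 and d = 107.
x_0 = 772^107 mod 857 = 650.
x_0 is neither 1 nor 856, so continue squaring.
x_1 = 650^2 mod 857 = 856.
x_1 ≡ −1, so 772 is not a witness.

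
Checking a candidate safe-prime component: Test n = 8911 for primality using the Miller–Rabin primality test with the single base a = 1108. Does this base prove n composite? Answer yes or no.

no

n − 1 = 8910 = 2^1 · 4455, so s = 1 and d = 4455.
x_0 = 1108^4455 mod 8911 = 1.
x_0 = 1, so 1108 is not a witness.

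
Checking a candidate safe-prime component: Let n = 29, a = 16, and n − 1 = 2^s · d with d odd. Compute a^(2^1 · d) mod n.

1

n − 1 = 28 = 2^2 · 7, so s = 2 and d = 7.
x_0 = 16^7 mod 29 = 1.
x_1 = 1^2 mod 29 = 1.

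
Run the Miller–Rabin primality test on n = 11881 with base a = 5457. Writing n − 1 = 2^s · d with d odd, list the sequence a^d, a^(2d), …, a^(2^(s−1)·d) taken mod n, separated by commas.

n − 1 = 11880 = 2^3 · 1485, so s = 3 and d = 1485.
x_0 = 5457^1485 mod 11881 = 8939.
x_1 = 8939^2 mod 11881 = 5996.
x_2 = 5996^2 mod 11881 = 110.

8939, 5996, 110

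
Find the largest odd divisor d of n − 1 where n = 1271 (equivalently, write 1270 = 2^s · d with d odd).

635

Halving: 1270 → 635; 635 is odd.
So 1270 = 2^1 · 635.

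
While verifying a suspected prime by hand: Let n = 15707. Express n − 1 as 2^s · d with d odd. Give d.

7853

Halving: 15706 → 7853; 7853 is odd.
So 15706 = 2^1 · 7853.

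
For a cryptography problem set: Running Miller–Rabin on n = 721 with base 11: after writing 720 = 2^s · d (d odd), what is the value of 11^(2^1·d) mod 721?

n − 1 = 720 = 2^4 · 45, so s = 4 and d = 45.
x_0 = 11^45 mod 721 = 449.
x_1 = 449^2 mod 721 = 442.

442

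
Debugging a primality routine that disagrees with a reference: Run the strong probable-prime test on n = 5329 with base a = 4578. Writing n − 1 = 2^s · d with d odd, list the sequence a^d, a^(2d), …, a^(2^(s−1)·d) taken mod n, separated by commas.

n − 1 = 5328 = 2^4 · 333, so s = 4 and d = 333.
x_0 = 4578^333 mod 5329 = 4986.
x_1 = 4986^2 mod 5329 = 411.
x_2 = 411^2 mod 5329 = 3722.
x_3 = 3722^2 mod 5329 = 3213.

4986, 411, 3722, 3213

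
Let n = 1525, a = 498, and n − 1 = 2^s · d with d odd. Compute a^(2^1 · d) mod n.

n − 1 = 1524 = 2^2 · 381, so s = 2 and d = 381.
By repeated squaring, 498^381 ≡ 923 (mod 1525).
x_0 = 923.
x_1 = 923^2 mod 1525 = 979.

979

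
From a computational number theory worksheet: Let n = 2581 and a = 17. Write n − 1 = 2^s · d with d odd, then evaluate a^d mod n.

n − 1 = 2580 = 2^2 · 645, so s = 2 and d = 645.
17^645 mod 2581 = 1612.

1612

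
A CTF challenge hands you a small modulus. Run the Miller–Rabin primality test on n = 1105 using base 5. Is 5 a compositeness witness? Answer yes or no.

n − 1 = 1104 = 2^4 · 69, so s = 4 and d = 69.
Repeated squaring mod 1105: 5^1 ≡ 5, 5^2 ≡ 25, 5^4 ≡ 625, 5^8 ≡ 560, 5^16 ≡ 885, 5^32 ≡ 885, 5^64 ≡ 885.
69 = 64 + 4 + 1, so 5^69 ≡ 885·625·5 ≡ 915 (mod 1105).
x_0 = 5^69 mod 1105 = 915.
x_0 is neither 1 nor 1104, so continue squaring.
x_1 = 915^2 mod 1105 = 740.
x_2 = 740^2 mod 1105 = 625.
x_3 = 625^2 mod 1105 = 560.
Reached i = s−1 = 3 without hitting −1: 5 is a Miller–Rabin witness and 1105 is composite.

yes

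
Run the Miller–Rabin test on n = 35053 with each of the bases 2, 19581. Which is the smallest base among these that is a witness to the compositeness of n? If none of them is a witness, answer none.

none

n − 1 = 35052 = 2^2 · 8763, so s = 2 and d = 8763.
Base 2: x_0 = 2^8763 mod 35053 = 30587. x_0 is neither 1 nor 35052, so continue squaring. x_1 = 30587^2 mod 35053 = 35052. x_1 ≡ −1, so 2 is not a witness.
Base 19581: x_0 = 19581^8763 mod 35053 = 35052. x_0 = 35052 ≡ −1, so 19581 is not a witness.
No listed base is a witness for 35053.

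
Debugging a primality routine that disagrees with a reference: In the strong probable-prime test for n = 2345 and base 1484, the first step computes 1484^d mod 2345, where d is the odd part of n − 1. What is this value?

1344

n − 1 = 2344 = 2^3 · 293, so s = 3 and d = 293.
Repeated squaring mod 2345: 1484^1 ≡ 1484, 1484^2 ≡ 301, 1484^4 ≡ 1491, 1484^8 ≡ 21, 1484^16 ≡ 441, 1484^32 ≡ 2191, 1484^64 ≡ 266, 1484^128 ≡ 406, 1484^256 ≡ 686.
293 = 256 + 32 + 4 + 1, so 1484^293 ≡ 686·2191·1491·1484 ≡ 1344 (mod 2345).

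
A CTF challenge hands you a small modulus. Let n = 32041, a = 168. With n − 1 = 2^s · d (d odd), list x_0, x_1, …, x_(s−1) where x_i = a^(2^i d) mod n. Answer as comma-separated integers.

n − 1 = 32040 = 2^3 · 4005, so s = 3 and d = 4005.
x_0 = 168^4005 mod 32041 = 29536.
x_1 = 29536^2 mod 32041 = 27030.
x_2 = 27030^2 mod 32041 = 22018.

29536, 27030, 22018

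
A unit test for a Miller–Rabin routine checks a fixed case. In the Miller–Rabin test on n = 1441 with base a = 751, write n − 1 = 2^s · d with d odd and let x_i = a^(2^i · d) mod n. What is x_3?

848

n − 1 = 1440 = 2^5 · 45, so s = 5 and d = 45.
x_0 = 751^45 mod 1441 = 210.
x_1 = 210^2 mod 1441 = 870.
x_2 = 870^2 mod 1441 = 375.
x_3 = 375^2 mod 1441 = 848.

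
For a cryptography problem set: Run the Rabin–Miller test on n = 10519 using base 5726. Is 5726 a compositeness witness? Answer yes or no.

yes

n − 1 = 10518 = 2^1 · 5259, so s = 1 and d = 5259.
x_0 = 5726^5259 mod 10519 = 1750.
x_0 ∉ {1, 10518} and s = 1, so 5726 is a Miller–Rabin witness and 10519 is composite.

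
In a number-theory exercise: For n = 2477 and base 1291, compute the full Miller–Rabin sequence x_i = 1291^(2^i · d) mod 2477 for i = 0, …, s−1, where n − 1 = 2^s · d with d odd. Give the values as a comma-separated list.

n − 1 = 2476 = 2^2 · 619, so s = 2 and d = 619.
x_0 = 1291^619 mod 2477 = 2476.
x_1 = 2476^2 mod 2477 = 1.

2476, 1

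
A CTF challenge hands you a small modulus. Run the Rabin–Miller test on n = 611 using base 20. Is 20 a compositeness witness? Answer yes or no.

yes

n − 1 = 610 = 2^1 · 305, so s = 1 and d = 305.
x_0 = 20^305 mod 611 = 323.
x_0 ∉ {1, 610} and s = 1, so 20 is a Miller–Rabin witness and 611 is composite.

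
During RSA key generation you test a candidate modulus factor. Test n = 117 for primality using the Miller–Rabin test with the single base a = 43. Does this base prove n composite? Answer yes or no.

n − 1 = 116 = 2^2 · 29, so s = 2 and d = 29.
x_0 = 43^29 mod 117 = 49.
x_0 is neither 1 nor 116, so continue squaring.
x_1 = 49^2 mod 117 = 61.
Reached i = s−1 = 1 without hitting −1: 43 is a Miller–Rabin witness and 117 is composite.

yes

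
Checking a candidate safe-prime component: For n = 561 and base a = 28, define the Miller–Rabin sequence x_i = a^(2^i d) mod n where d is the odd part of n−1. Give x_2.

166

n − 1 = 560 = 2^4 · 35, so s = 4 and d = 35.
x_0 = 28^35 mod 561 = 175.
x_1 = 175^2 mod 561 = 331.
x_2 = 331^2 mod 561 = 166.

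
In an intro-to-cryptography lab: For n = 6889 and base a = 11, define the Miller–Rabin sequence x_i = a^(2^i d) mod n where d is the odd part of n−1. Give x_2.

1578

n − 1 = 6888 = 2^3 · 861, so s = 3 and d = 861.
Repeated squaring mod 6889: 11^1 ≡ 11, 11^2 ≡ 121, 11^4 ≡ 863, 11^8 ≡ 757, 11^16 ≡ 1262, 11^32 ≡ 1285, 11^64 ≡ 4754, 11^128 ≡ 4596, 11^256 ≡ 1542, 11^512 ≡ 1059.
861 = 512 + 256 + 64 + 16 + 8 + 4 + 1, so 11^861 ≡ 1059·1542·4754·1262·757·863·11 ≡ 5562 (mod 6889).
x_0 = 5562.
x_1 = 5562^2 mod 6889 = 4234.
x_2 = 4234^2 mod 6889 = 1578.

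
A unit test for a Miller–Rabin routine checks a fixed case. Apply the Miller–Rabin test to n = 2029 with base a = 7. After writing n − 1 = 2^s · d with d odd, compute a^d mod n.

n − 1 = 2028 = 2^2 · 507, so s = 2 and d = 507.
Repeated squaring mod 2029: 7^1 ≡ 7, 7^2 ≡ 49, 7^4 ≡ 372, 7^8 ≡ 412, 7^16 ≡ 1337, 7^32 ≡ 20, 7^64 ≡ 400, 7^128 ≡ 1738, 7^256 ≡ 1492.
507 = 256 + 128 + 64 + 32 + 16 + 8 + 2 + 1, so 7^507 ≡ 1492·1738·400·20·1337·412·49·7 ≡ 992 (mod 2029).

992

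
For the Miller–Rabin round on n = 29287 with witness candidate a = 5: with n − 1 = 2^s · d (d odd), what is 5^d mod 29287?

n − 1 = 29286 = 2^1 · 14643, so s = 1 and d = 14643.
Repeated squaring mod 29287: 5^1 ≡ 5, 5^2 ≡ 25, 5^4 ≡ 625, 5^8 ≡ 9894, 5^16 ≡ 14082, 5^32 ≡ 447, 5^64 ≡ 24087, 5^128 ≡ 8099, 5^256 ≡ 20208, 5^512 ≡ 14623, 5^1024 ≡ 7742, 5^2048 ≡ 17362, 5^4096 ≡ 17240, 5^8192 ≡ 13124.
14643 = 8192 + 4096 + 2048 + 256 + 32 + 16 + 2 + 1, so 5^14643 ≡ 13124·17240·17362·20208·447·14082·25·5 ≡ 29286 (mod 29287).

29286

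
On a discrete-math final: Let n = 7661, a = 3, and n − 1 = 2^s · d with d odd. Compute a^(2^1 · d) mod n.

n − 1 = 7660 = 2^2 · 1915, so s = 2 and d = 1915.
x_0 = 3^1915 mod 7661 = 4630.
x_1 = 4630^2 mod 7661 = 1422.

1422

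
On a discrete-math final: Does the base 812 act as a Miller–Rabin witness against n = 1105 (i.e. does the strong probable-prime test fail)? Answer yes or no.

no

n − 1 = 1104 = 2^4 · 69, so s = 4 and d = 69.
x_0 = 812^69 mod 1105 = 642.
x_0 is neither 1 nor 1104, so continue squaring.
x_1 = 642^2 mod 1105 = 1104.
x_1 ≡ −1, so 812 is not a witness.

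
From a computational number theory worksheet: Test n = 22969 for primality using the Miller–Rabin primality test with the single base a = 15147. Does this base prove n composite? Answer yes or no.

yes

n − 1 = 22968 = 2^3 · 2871, so s = 3 and d = 2871.
x_0 = 15147^2871 mod 22969 = 18218.
x_0 is neither 1 nor 22968, so continue squaring.
x_1 = 18218^2 mod 22969 = 16443.
x_2 = 16443^2 mod 22969 = 4150.
Reached i = s−1 = 2 without hitting −1: 15147 is a Miller–Rabin witness and 22969 is composite.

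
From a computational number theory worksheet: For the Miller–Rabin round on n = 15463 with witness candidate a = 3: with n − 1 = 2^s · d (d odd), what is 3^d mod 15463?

n − 1 = 15462 = 2^1 · 7731, so s = 1 and d = 7731.
3^7731 mod 15463 = 10226.

10226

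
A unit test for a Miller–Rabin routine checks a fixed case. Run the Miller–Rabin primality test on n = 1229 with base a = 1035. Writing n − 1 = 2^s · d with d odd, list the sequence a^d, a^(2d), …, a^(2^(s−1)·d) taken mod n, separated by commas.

n − 1 = 1228 = 2^2 · 307, so s = 2 and d = 307.
x_0 = 1035^307 mod 1229 = 632.
x_1 = 632^2 mod 1229 = 1228.

632, 1228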